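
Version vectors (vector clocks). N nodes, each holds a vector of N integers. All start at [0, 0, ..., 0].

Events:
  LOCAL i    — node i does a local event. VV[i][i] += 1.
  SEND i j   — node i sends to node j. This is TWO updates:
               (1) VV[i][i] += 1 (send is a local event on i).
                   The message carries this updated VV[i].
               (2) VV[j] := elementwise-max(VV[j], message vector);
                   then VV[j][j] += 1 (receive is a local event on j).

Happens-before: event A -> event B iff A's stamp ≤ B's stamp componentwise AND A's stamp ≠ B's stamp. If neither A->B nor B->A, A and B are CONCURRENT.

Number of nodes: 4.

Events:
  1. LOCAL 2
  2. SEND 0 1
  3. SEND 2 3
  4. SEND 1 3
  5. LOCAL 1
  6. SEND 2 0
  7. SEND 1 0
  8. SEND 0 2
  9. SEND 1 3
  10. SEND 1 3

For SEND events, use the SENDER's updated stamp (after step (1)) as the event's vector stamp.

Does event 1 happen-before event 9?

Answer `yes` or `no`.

Initial: VV[0]=[0, 0, 0, 0]
Initial: VV[1]=[0, 0, 0, 0]
Initial: VV[2]=[0, 0, 0, 0]
Initial: VV[3]=[0, 0, 0, 0]
Event 1: LOCAL 2: VV[2][2]++ -> VV[2]=[0, 0, 1, 0]
Event 2: SEND 0->1: VV[0][0]++ -> VV[0]=[1, 0, 0, 0], msg_vec=[1, 0, 0, 0]; VV[1]=max(VV[1],msg_vec) then VV[1][1]++ -> VV[1]=[1, 1, 0, 0]
Event 3: SEND 2->3: VV[2][2]++ -> VV[2]=[0, 0, 2, 0], msg_vec=[0, 0, 2, 0]; VV[3]=max(VV[3],msg_vec) then VV[3][3]++ -> VV[3]=[0, 0, 2, 1]
Event 4: SEND 1->3: VV[1][1]++ -> VV[1]=[1, 2, 0, 0], msg_vec=[1, 2, 0, 0]; VV[3]=max(VV[3],msg_vec) then VV[3][3]++ -> VV[3]=[1, 2, 2, 2]
Event 5: LOCAL 1: VV[1][1]++ -> VV[1]=[1, 3, 0, 0]
Event 6: SEND 2->0: VV[2][2]++ -> VV[2]=[0, 0, 3, 0], msg_vec=[0, 0, 3, 0]; VV[0]=max(VV[0],msg_vec) then VV[0][0]++ -> VV[0]=[2, 0, 3, 0]
Event 7: SEND 1->0: VV[1][1]++ -> VV[1]=[1, 4, 0, 0], msg_vec=[1, 4, 0, 0]; VV[0]=max(VV[0],msg_vec) then VV[0][0]++ -> VV[0]=[3, 4, 3, 0]
Event 8: SEND 0->2: VV[0][0]++ -> VV[0]=[4, 4, 3, 0], msg_vec=[4, 4, 3, 0]; VV[2]=max(VV[2],msg_vec) then VV[2][2]++ -> VV[2]=[4, 4, 4, 0]
Event 9: SEND 1->3: VV[1][1]++ -> VV[1]=[1, 5, 0, 0], msg_vec=[1, 5, 0, 0]; VV[3]=max(VV[3],msg_vec) then VV[3][3]++ -> VV[3]=[1, 5, 2, 3]
Event 10: SEND 1->3: VV[1][1]++ -> VV[1]=[1, 6, 0, 0], msg_vec=[1, 6, 0, 0]; VV[3]=max(VV[3],msg_vec) then VV[3][3]++ -> VV[3]=[1, 6, 2, 4]
Event 1 stamp: [0, 0, 1, 0]
Event 9 stamp: [1, 5, 0, 0]
[0, 0, 1, 0] <= [1, 5, 0, 0]? False. Equal? False. Happens-before: False

Answer: no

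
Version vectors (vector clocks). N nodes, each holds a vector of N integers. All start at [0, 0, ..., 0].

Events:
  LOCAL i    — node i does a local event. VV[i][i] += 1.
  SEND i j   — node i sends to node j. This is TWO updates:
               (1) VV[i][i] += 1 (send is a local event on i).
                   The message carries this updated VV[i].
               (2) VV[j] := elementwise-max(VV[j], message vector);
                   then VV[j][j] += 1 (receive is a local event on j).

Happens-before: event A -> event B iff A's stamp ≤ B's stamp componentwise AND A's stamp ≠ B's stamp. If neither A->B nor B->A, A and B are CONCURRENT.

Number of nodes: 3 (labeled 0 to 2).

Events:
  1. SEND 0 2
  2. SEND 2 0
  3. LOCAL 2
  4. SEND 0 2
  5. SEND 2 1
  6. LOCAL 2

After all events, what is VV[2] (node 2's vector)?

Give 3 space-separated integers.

Initial: VV[0]=[0, 0, 0]
Initial: VV[1]=[0, 0, 0]
Initial: VV[2]=[0, 0, 0]
Event 1: SEND 0->2: VV[0][0]++ -> VV[0]=[1, 0, 0], msg_vec=[1, 0, 0]; VV[2]=max(VV[2],msg_vec) then VV[2][2]++ -> VV[2]=[1, 0, 1]
Event 2: SEND 2->0: VV[2][2]++ -> VV[2]=[1, 0, 2], msg_vec=[1, 0, 2]; VV[0]=max(VV[0],msg_vec) then VV[0][0]++ -> VV[0]=[2, 0, 2]
Event 3: LOCAL 2: VV[2][2]++ -> VV[2]=[1, 0, 3]
Event 4: SEND 0->2: VV[0][0]++ -> VV[0]=[3, 0, 2], msg_vec=[3, 0, 2]; VV[2]=max(VV[2],msg_vec) then VV[2][2]++ -> VV[2]=[3, 0, 4]
Event 5: SEND 2->1: VV[2][2]++ -> VV[2]=[3, 0, 5], msg_vec=[3, 0, 5]; VV[1]=max(VV[1],msg_vec) then VV[1][1]++ -> VV[1]=[3, 1, 5]
Event 6: LOCAL 2: VV[2][2]++ -> VV[2]=[3, 0, 6]
Final vectors: VV[0]=[3, 0, 2]; VV[1]=[3, 1, 5]; VV[2]=[3, 0, 6]

Answer: 3 0 6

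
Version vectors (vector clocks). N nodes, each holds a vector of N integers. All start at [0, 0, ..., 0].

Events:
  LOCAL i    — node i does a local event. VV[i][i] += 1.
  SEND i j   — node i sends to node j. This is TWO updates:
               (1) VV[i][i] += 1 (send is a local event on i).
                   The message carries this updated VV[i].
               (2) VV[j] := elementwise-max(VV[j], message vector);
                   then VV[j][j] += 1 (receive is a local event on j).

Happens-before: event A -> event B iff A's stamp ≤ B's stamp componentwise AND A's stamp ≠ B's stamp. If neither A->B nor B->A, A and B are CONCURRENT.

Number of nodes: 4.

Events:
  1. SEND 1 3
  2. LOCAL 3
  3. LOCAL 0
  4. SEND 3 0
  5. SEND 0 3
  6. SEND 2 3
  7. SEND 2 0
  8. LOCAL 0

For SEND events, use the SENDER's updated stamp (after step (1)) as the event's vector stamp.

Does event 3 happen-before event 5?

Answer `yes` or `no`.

Answer: yes

Derivation:
Initial: VV[0]=[0, 0, 0, 0]
Initial: VV[1]=[0, 0, 0, 0]
Initial: VV[2]=[0, 0, 0, 0]
Initial: VV[3]=[0, 0, 0, 0]
Event 1: SEND 1->3: VV[1][1]++ -> VV[1]=[0, 1, 0, 0], msg_vec=[0, 1, 0, 0]; VV[3]=max(VV[3],msg_vec) then VV[3][3]++ -> VV[3]=[0, 1, 0, 1]
Event 2: LOCAL 3: VV[3][3]++ -> VV[3]=[0, 1, 0, 2]
Event 3: LOCAL 0: VV[0][0]++ -> VV[0]=[1, 0, 0, 0]
Event 4: SEND 3->0: VV[3][3]++ -> VV[3]=[0, 1, 0, 3], msg_vec=[0, 1, 0, 3]; VV[0]=max(VV[0],msg_vec) then VV[0][0]++ -> VV[0]=[2, 1, 0, 3]
Event 5: SEND 0->3: VV[0][0]++ -> VV[0]=[3, 1, 0, 3], msg_vec=[3, 1, 0, 3]; VV[3]=max(VV[3],msg_vec) then VV[3][3]++ -> VV[3]=[3, 1, 0, 4]
Event 6: SEND 2->3: VV[2][2]++ -> VV[2]=[0, 0, 1, 0], msg_vec=[0, 0, 1, 0]; VV[3]=max(VV[3],msg_vec) then VV[3][3]++ -> VV[3]=[3, 1, 1, 5]
Event 7: SEND 2->0: VV[2][2]++ -> VV[2]=[0, 0, 2, 0], msg_vec=[0, 0, 2, 0]; VV[0]=max(VV[0],msg_vec) then VV[0][0]++ -> VV[0]=[4, 1, 2, 3]
Event 8: LOCAL 0: VV[0][0]++ -> VV[0]=[5, 1, 2, 3]
Event 3 stamp: [1, 0, 0, 0]
Event 5 stamp: [3, 1, 0, 3]
[1, 0, 0, 0] <= [3, 1, 0, 3]? True. Equal? False. Happens-before: True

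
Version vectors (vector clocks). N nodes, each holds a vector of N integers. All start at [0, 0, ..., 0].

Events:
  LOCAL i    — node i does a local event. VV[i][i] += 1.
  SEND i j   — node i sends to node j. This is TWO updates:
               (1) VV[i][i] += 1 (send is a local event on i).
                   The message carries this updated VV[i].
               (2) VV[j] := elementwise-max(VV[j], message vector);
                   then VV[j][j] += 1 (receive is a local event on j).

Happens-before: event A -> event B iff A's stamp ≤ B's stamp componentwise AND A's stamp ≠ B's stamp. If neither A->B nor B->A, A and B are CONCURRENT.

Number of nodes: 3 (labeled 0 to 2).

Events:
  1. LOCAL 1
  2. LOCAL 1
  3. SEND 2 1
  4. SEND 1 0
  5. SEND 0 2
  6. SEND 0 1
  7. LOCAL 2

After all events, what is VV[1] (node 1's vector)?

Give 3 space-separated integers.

Answer: 3 5 1

Derivation:
Initial: VV[0]=[0, 0, 0]
Initial: VV[1]=[0, 0, 0]
Initial: VV[2]=[0, 0, 0]
Event 1: LOCAL 1: VV[1][1]++ -> VV[1]=[0, 1, 0]
Event 2: LOCAL 1: VV[1][1]++ -> VV[1]=[0, 2, 0]
Event 3: SEND 2->1: VV[2][2]++ -> VV[2]=[0, 0, 1], msg_vec=[0, 0, 1]; VV[1]=max(VV[1],msg_vec) then VV[1][1]++ -> VV[1]=[0, 3, 1]
Event 4: SEND 1->0: VV[1][1]++ -> VV[1]=[0, 4, 1], msg_vec=[0, 4, 1]; VV[0]=max(VV[0],msg_vec) then VV[0][0]++ -> VV[0]=[1, 4, 1]
Event 5: SEND 0->2: VV[0][0]++ -> VV[0]=[2, 4, 1], msg_vec=[2, 4, 1]; VV[2]=max(VV[2],msg_vec) then VV[2][2]++ -> VV[2]=[2, 4, 2]
Event 6: SEND 0->1: VV[0][0]++ -> VV[0]=[3, 4, 1], msg_vec=[3, 4, 1]; VV[1]=max(VV[1],msg_vec) then VV[1][1]++ -> VV[1]=[3, 5, 1]
Event 7: LOCAL 2: VV[2][2]++ -> VV[2]=[2, 4, 3]
Final vectors: VV[0]=[3, 4, 1]; VV[1]=[3, 5, 1]; VV[2]=[2, 4, 3]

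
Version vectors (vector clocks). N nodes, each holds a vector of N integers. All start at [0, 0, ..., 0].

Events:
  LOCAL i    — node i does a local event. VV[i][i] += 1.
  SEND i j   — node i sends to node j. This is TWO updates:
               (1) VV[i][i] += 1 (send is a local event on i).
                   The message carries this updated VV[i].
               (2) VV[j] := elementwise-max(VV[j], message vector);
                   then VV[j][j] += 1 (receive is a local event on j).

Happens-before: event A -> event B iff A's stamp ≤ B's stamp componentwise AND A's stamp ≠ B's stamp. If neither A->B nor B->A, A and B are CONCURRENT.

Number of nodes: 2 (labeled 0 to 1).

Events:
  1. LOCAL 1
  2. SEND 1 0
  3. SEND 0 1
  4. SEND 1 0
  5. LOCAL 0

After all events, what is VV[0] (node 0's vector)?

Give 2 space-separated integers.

Answer: 4 4

Derivation:
Initial: VV[0]=[0, 0]
Initial: VV[1]=[0, 0]
Event 1: LOCAL 1: VV[1][1]++ -> VV[1]=[0, 1]
Event 2: SEND 1->0: VV[1][1]++ -> VV[1]=[0, 2], msg_vec=[0, 2]; VV[0]=max(VV[0],msg_vec) then VV[0][0]++ -> VV[0]=[1, 2]
Event 3: SEND 0->1: VV[0][0]++ -> VV[0]=[2, 2], msg_vec=[2, 2]; VV[1]=max(VV[1],msg_vec) then VV[1][1]++ -> VV[1]=[2, 3]
Event 4: SEND 1->0: VV[1][1]++ -> VV[1]=[2, 4], msg_vec=[2, 4]; VV[0]=max(VV[0],msg_vec) then VV[0][0]++ -> VV[0]=[3, 4]
Event 5: LOCAL 0: VV[0][0]++ -> VV[0]=[4, 4]
Final vectors: VV[0]=[4, 4]; VV[1]=[2, 4]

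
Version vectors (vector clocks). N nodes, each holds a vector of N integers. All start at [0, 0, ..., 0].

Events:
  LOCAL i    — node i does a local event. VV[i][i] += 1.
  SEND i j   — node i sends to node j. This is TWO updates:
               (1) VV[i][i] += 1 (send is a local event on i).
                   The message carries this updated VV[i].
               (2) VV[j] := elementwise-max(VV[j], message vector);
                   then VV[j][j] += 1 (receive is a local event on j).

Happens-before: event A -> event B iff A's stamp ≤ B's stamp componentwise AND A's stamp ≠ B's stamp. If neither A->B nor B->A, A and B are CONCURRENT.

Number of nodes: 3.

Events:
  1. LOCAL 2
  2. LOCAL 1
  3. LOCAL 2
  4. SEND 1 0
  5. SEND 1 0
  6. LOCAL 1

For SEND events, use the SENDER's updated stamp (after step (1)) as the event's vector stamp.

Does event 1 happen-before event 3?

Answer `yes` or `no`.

Initial: VV[0]=[0, 0, 0]
Initial: VV[1]=[0, 0, 0]
Initial: VV[2]=[0, 0, 0]
Event 1: LOCAL 2: VV[2][2]++ -> VV[2]=[0, 0, 1]
Event 2: LOCAL 1: VV[1][1]++ -> VV[1]=[0, 1, 0]
Event 3: LOCAL 2: VV[2][2]++ -> VV[2]=[0, 0, 2]
Event 4: SEND 1->0: VV[1][1]++ -> VV[1]=[0, 2, 0], msg_vec=[0, 2, 0]; VV[0]=max(VV[0],msg_vec) then VV[0][0]++ -> VV[0]=[1, 2, 0]
Event 5: SEND 1->0: VV[1][1]++ -> VV[1]=[0, 3, 0], msg_vec=[0, 3, 0]; VV[0]=max(VV[0],msg_vec) then VV[0][0]++ -> VV[0]=[2, 3, 0]
Event 6: LOCAL 1: VV[1][1]++ -> VV[1]=[0, 4, 0]
Event 1 stamp: [0, 0, 1]
Event 3 stamp: [0, 0, 2]
[0, 0, 1] <= [0, 0, 2]? True. Equal? False. Happens-before: True

Answer: yes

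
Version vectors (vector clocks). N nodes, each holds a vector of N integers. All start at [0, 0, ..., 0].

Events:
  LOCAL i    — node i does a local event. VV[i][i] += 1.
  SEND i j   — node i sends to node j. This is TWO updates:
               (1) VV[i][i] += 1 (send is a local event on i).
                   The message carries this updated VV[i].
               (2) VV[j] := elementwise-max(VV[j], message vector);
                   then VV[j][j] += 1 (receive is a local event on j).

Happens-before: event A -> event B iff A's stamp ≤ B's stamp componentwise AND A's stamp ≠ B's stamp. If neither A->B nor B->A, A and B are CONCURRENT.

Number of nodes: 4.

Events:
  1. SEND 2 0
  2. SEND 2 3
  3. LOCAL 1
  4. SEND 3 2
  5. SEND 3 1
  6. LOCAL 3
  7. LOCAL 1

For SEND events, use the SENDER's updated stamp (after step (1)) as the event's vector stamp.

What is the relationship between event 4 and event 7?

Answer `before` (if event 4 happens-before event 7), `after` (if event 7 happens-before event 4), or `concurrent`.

Initial: VV[0]=[0, 0, 0, 0]
Initial: VV[1]=[0, 0, 0, 0]
Initial: VV[2]=[0, 0, 0, 0]
Initial: VV[3]=[0, 0, 0, 0]
Event 1: SEND 2->0: VV[2][2]++ -> VV[2]=[0, 0, 1, 0], msg_vec=[0, 0, 1, 0]; VV[0]=max(VV[0],msg_vec) then VV[0][0]++ -> VV[0]=[1, 0, 1, 0]
Event 2: SEND 2->3: VV[2][2]++ -> VV[2]=[0, 0, 2, 0], msg_vec=[0, 0, 2, 0]; VV[3]=max(VV[3],msg_vec) then VV[3][3]++ -> VV[3]=[0, 0, 2, 1]
Event 3: LOCAL 1: VV[1][1]++ -> VV[1]=[0, 1, 0, 0]
Event 4: SEND 3->2: VV[3][3]++ -> VV[3]=[0, 0, 2, 2], msg_vec=[0, 0, 2, 2]; VV[2]=max(VV[2],msg_vec) then VV[2][2]++ -> VV[2]=[0, 0, 3, 2]
Event 5: SEND 3->1: VV[3][3]++ -> VV[3]=[0, 0, 2, 3], msg_vec=[0, 0, 2, 3]; VV[1]=max(VV[1],msg_vec) then VV[1][1]++ -> VV[1]=[0, 2, 2, 3]
Event 6: LOCAL 3: VV[3][3]++ -> VV[3]=[0, 0, 2, 4]
Event 7: LOCAL 1: VV[1][1]++ -> VV[1]=[0, 3, 2, 3]
Event 4 stamp: [0, 0, 2, 2]
Event 7 stamp: [0, 3, 2, 3]
[0, 0, 2, 2] <= [0, 3, 2, 3]? True
[0, 3, 2, 3] <= [0, 0, 2, 2]? False
Relation: before

Answer: before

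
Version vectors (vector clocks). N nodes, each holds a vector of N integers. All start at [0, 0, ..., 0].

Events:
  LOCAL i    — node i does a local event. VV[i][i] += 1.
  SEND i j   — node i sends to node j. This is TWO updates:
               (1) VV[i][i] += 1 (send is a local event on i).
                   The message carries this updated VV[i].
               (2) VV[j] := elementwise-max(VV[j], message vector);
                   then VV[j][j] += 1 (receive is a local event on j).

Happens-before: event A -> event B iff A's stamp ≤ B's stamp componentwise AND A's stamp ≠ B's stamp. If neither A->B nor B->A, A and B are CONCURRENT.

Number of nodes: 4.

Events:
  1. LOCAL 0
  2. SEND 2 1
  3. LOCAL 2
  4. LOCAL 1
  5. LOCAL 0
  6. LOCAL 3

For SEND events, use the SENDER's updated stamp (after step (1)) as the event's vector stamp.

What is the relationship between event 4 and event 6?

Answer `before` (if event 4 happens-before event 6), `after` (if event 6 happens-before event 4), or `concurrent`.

Answer: concurrent

Derivation:
Initial: VV[0]=[0, 0, 0, 0]
Initial: VV[1]=[0, 0, 0, 0]
Initial: VV[2]=[0, 0, 0, 0]
Initial: VV[3]=[0, 0, 0, 0]
Event 1: LOCAL 0: VV[0][0]++ -> VV[0]=[1, 0, 0, 0]
Event 2: SEND 2->1: VV[2][2]++ -> VV[2]=[0, 0, 1, 0], msg_vec=[0, 0, 1, 0]; VV[1]=max(VV[1],msg_vec) then VV[1][1]++ -> VV[1]=[0, 1, 1, 0]
Event 3: LOCAL 2: VV[2][2]++ -> VV[2]=[0, 0, 2, 0]
Event 4: LOCAL 1: VV[1][1]++ -> VV[1]=[0, 2, 1, 0]
Event 5: LOCAL 0: VV[0][0]++ -> VV[0]=[2, 0, 0, 0]
Event 6: LOCAL 3: VV[3][3]++ -> VV[3]=[0, 0, 0, 1]
Event 4 stamp: [0, 2, 1, 0]
Event 6 stamp: [0, 0, 0, 1]
[0, 2, 1, 0] <= [0, 0, 0, 1]? False
[0, 0, 0, 1] <= [0, 2, 1, 0]? False
Relation: concurrent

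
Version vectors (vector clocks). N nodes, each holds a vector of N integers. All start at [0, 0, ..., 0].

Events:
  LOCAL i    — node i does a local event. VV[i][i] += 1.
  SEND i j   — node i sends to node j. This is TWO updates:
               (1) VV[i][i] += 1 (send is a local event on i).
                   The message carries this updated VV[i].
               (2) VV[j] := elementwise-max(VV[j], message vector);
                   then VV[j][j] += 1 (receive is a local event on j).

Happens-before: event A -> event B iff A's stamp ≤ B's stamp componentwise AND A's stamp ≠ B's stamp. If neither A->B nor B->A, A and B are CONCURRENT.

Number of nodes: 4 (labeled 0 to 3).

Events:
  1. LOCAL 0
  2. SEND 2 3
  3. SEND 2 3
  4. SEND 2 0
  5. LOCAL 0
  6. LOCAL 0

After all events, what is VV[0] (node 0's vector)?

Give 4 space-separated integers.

Answer: 4 0 3 0

Derivation:
Initial: VV[0]=[0, 0, 0, 0]
Initial: VV[1]=[0, 0, 0, 0]
Initial: VV[2]=[0, 0, 0, 0]
Initial: VV[3]=[0, 0, 0, 0]
Event 1: LOCAL 0: VV[0][0]++ -> VV[0]=[1, 0, 0, 0]
Event 2: SEND 2->3: VV[2][2]++ -> VV[2]=[0, 0, 1, 0], msg_vec=[0, 0, 1, 0]; VV[3]=max(VV[3],msg_vec) then VV[3][3]++ -> VV[3]=[0, 0, 1, 1]
Event 3: SEND 2->3: VV[2][2]++ -> VV[2]=[0, 0, 2, 0], msg_vec=[0, 0, 2, 0]; VV[3]=max(VV[3],msg_vec) then VV[3][3]++ -> VV[3]=[0, 0, 2, 2]
Event 4: SEND 2->0: VV[2][2]++ -> VV[2]=[0, 0, 3, 0], msg_vec=[0, 0, 3, 0]; VV[0]=max(VV[0],msg_vec) then VV[0][0]++ -> VV[0]=[2, 0, 3, 0]
Event 5: LOCAL 0: VV[0][0]++ -> VV[0]=[3, 0, 3, 0]
Event 6: LOCAL 0: VV[0][0]++ -> VV[0]=[4, 0, 3, 0]
Final vectors: VV[0]=[4, 0, 3, 0]; VV[1]=[0, 0, 0, 0]; VV[2]=[0, 0, 3, 0]; VV[3]=[0, 0, 2, 2]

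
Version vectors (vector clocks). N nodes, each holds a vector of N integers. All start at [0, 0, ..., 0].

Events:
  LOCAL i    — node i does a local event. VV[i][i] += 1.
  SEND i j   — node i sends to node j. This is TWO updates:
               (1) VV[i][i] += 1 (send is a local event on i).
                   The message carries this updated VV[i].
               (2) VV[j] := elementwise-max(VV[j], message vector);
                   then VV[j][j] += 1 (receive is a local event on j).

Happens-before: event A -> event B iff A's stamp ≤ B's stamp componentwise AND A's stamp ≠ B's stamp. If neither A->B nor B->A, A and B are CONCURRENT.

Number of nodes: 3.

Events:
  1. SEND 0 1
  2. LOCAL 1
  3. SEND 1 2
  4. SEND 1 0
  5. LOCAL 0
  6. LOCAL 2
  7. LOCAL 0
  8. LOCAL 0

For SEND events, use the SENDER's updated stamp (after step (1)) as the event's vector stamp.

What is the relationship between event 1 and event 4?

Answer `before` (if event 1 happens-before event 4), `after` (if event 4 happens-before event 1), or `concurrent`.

Initial: VV[0]=[0, 0, 0]
Initial: VV[1]=[0, 0, 0]
Initial: VV[2]=[0, 0, 0]
Event 1: SEND 0->1: VV[0][0]++ -> VV[0]=[1, 0, 0], msg_vec=[1, 0, 0]; VV[1]=max(VV[1],msg_vec) then VV[1][1]++ -> VV[1]=[1, 1, 0]
Event 2: LOCAL 1: VV[1][1]++ -> VV[1]=[1, 2, 0]
Event 3: SEND 1->2: VV[1][1]++ -> VV[1]=[1, 3, 0], msg_vec=[1, 3, 0]; VV[2]=max(VV[2],msg_vec) then VV[2][2]++ -> VV[2]=[1, 3, 1]
Event 4: SEND 1->0: VV[1][1]++ -> VV[1]=[1, 4, 0], msg_vec=[1, 4, 0]; VV[0]=max(VV[0],msg_vec) then VV[0][0]++ -> VV[0]=[2, 4, 0]
Event 5: LOCAL 0: VV[0][0]++ -> VV[0]=[3, 4, 0]
Event 6: LOCAL 2: VV[2][2]++ -> VV[2]=[1, 3, 2]
Event 7: LOCAL 0: VV[0][0]++ -> VV[0]=[4, 4, 0]
Event 8: LOCAL 0: VV[0][0]++ -> VV[0]=[5, 4, 0]
Event 1 stamp: [1, 0, 0]
Event 4 stamp: [1, 4, 0]
[1, 0, 0] <= [1, 4, 0]? True
[1, 4, 0] <= [1, 0, 0]? False
Relation: before

Answer: before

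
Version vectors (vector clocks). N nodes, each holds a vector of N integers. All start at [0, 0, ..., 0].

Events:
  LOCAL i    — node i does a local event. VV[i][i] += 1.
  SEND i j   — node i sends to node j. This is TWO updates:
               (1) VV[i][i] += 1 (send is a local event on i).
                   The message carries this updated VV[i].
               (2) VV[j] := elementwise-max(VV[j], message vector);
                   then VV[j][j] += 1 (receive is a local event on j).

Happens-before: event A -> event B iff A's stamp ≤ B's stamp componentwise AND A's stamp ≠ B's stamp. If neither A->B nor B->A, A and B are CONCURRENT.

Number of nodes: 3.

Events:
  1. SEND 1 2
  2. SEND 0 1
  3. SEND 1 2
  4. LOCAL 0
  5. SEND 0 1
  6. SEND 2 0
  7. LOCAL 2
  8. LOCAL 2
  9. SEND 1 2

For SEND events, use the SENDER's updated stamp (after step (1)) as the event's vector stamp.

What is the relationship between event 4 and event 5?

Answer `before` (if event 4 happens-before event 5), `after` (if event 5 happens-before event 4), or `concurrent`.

Answer: before

Derivation:
Initial: VV[0]=[0, 0, 0]
Initial: VV[1]=[0, 0, 0]
Initial: VV[2]=[0, 0, 0]
Event 1: SEND 1->2: VV[1][1]++ -> VV[1]=[0, 1, 0], msg_vec=[0, 1, 0]; VV[2]=max(VV[2],msg_vec) then VV[2][2]++ -> VV[2]=[0, 1, 1]
Event 2: SEND 0->1: VV[0][0]++ -> VV[0]=[1, 0, 0], msg_vec=[1, 0, 0]; VV[1]=max(VV[1],msg_vec) then VV[1][1]++ -> VV[1]=[1, 2, 0]
Event 3: SEND 1->2: VV[1][1]++ -> VV[1]=[1, 3, 0], msg_vec=[1, 3, 0]; VV[2]=max(VV[2],msg_vec) then VV[2][2]++ -> VV[2]=[1, 3, 2]
Event 4: LOCAL 0: VV[0][0]++ -> VV[0]=[2, 0, 0]
Event 5: SEND 0->1: VV[0][0]++ -> VV[0]=[3, 0, 0], msg_vec=[3, 0, 0]; VV[1]=max(VV[1],msg_vec) then VV[1][1]++ -> VV[1]=[3, 4, 0]
Event 6: SEND 2->0: VV[2][2]++ -> VV[2]=[1, 3, 3], msg_vec=[1, 3, 3]; VV[0]=max(VV[0],msg_vec) then VV[0][0]++ -> VV[0]=[4, 3, 3]
Event 7: LOCAL 2: VV[2][2]++ -> VV[2]=[1, 3, 4]
Event 8: LOCAL 2: VV[2][2]++ -> VV[2]=[1, 3, 5]
Event 9: SEND 1->2: VV[1][1]++ -> VV[1]=[3, 5, 0], msg_vec=[3, 5, 0]; VV[2]=max(VV[2],msg_vec) then VV[2][2]++ -> VV[2]=[3, 5, 6]
Event 4 stamp: [2, 0, 0]
Event 5 stamp: [3, 0, 0]
[2, 0, 0] <= [3, 0, 0]? True
[3, 0, 0] <= [2, 0, 0]? False
Relation: before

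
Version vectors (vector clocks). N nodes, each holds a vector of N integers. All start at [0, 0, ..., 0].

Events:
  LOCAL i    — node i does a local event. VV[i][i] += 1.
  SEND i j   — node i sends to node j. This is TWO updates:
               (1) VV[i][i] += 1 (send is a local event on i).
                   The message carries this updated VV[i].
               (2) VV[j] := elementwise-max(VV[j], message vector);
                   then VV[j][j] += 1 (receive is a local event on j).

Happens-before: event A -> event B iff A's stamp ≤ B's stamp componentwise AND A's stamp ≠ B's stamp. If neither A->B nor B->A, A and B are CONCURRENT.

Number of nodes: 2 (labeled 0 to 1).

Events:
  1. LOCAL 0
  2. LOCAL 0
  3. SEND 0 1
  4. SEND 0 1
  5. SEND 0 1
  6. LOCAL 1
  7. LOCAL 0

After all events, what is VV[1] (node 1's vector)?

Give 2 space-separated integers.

Initial: VV[0]=[0, 0]
Initial: VV[1]=[0, 0]
Event 1: LOCAL 0: VV[0][0]++ -> VV[0]=[1, 0]
Event 2: LOCAL 0: VV[0][0]++ -> VV[0]=[2, 0]
Event 3: SEND 0->1: VV[0][0]++ -> VV[0]=[3, 0], msg_vec=[3, 0]; VV[1]=max(VV[1],msg_vec) then VV[1][1]++ -> VV[1]=[3, 1]
Event 4: SEND 0->1: VV[0][0]++ -> VV[0]=[4, 0], msg_vec=[4, 0]; VV[1]=max(VV[1],msg_vec) then VV[1][1]++ -> VV[1]=[4, 2]
Event 5: SEND 0->1: VV[0][0]++ -> VV[0]=[5, 0], msg_vec=[5, 0]; VV[1]=max(VV[1],msg_vec) then VV[1][1]++ -> VV[1]=[5, 3]
Event 6: LOCAL 1: VV[1][1]++ -> VV[1]=[5, 4]
Event 7: LOCAL 0: VV[0][0]++ -> VV[0]=[6, 0]
Final vectors: VV[0]=[6, 0]; VV[1]=[5, 4]

Answer: 5 4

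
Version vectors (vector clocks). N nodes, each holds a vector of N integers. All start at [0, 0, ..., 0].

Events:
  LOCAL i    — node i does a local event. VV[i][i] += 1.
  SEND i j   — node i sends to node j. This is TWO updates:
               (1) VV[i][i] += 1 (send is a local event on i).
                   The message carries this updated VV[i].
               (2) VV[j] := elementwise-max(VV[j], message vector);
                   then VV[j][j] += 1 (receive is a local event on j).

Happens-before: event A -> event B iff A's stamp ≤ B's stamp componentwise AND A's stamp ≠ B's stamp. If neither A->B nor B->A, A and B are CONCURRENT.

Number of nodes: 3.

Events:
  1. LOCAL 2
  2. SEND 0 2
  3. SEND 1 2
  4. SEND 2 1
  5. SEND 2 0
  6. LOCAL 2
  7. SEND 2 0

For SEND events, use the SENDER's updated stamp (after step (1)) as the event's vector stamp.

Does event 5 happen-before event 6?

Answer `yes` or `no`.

Answer: yes

Derivation:
Initial: VV[0]=[0, 0, 0]
Initial: VV[1]=[0, 0, 0]
Initial: VV[2]=[0, 0, 0]
Event 1: LOCAL 2: VV[2][2]++ -> VV[2]=[0, 0, 1]
Event 2: SEND 0->2: VV[0][0]++ -> VV[0]=[1, 0, 0], msg_vec=[1, 0, 0]; VV[2]=max(VV[2],msg_vec) then VV[2][2]++ -> VV[2]=[1, 0, 2]
Event 3: SEND 1->2: VV[1][1]++ -> VV[1]=[0, 1, 0], msg_vec=[0, 1, 0]; VV[2]=max(VV[2],msg_vec) then VV[2][2]++ -> VV[2]=[1, 1, 3]
Event 4: SEND 2->1: VV[2][2]++ -> VV[2]=[1, 1, 4], msg_vec=[1, 1, 4]; VV[1]=max(VV[1],msg_vec) then VV[1][1]++ -> VV[1]=[1, 2, 4]
Event 5: SEND 2->0: VV[2][2]++ -> VV[2]=[1, 1, 5], msg_vec=[1, 1, 5]; VV[0]=max(VV[0],msg_vec) then VV[0][0]++ -> VV[0]=[2, 1, 5]
Event 6: LOCAL 2: VV[2][2]++ -> VV[2]=[1, 1, 6]
Event 7: SEND 2->0: VV[2][2]++ -> VV[2]=[1, 1, 7], msg_vec=[1, 1, 7]; VV[0]=max(VV[0],msg_vec) then VV[0][0]++ -> VV[0]=[3, 1, 7]
Event 5 stamp: [1, 1, 5]
Event 6 stamp: [1, 1, 6]
[1, 1, 5] <= [1, 1, 6]? True. Equal? False. Happens-before: True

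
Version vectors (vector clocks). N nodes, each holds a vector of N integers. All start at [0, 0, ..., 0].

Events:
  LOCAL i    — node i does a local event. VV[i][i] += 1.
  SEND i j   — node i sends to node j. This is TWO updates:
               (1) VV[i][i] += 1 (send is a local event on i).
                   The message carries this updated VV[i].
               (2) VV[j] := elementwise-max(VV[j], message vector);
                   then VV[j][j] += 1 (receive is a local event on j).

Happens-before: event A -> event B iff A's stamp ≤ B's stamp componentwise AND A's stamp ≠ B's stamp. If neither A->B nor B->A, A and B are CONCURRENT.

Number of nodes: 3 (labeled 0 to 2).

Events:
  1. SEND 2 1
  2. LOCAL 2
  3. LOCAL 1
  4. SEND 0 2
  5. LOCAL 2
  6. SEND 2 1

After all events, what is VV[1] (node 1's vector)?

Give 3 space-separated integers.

Initial: VV[0]=[0, 0, 0]
Initial: VV[1]=[0, 0, 0]
Initial: VV[2]=[0, 0, 0]
Event 1: SEND 2->1: VV[2][2]++ -> VV[2]=[0, 0, 1], msg_vec=[0, 0, 1]; VV[1]=max(VV[1],msg_vec) then VV[1][1]++ -> VV[1]=[0, 1, 1]
Event 2: LOCAL 2: VV[2][2]++ -> VV[2]=[0, 0, 2]
Event 3: LOCAL 1: VV[1][1]++ -> VV[1]=[0, 2, 1]
Event 4: SEND 0->2: VV[0][0]++ -> VV[0]=[1, 0, 0], msg_vec=[1, 0, 0]; VV[2]=max(VV[2],msg_vec) then VV[2][2]++ -> VV[2]=[1, 0, 3]
Event 5: LOCAL 2: VV[2][2]++ -> VV[2]=[1, 0, 4]
Event 6: SEND 2->1: VV[2][2]++ -> VV[2]=[1, 0, 5], msg_vec=[1, 0, 5]; VV[1]=max(VV[1],msg_vec) then VV[1][1]++ -> VV[1]=[1, 3, 5]
Final vectors: VV[0]=[1, 0, 0]; VV[1]=[1, 3, 5]; VV[2]=[1, 0, 5]

Answer: 1 3 5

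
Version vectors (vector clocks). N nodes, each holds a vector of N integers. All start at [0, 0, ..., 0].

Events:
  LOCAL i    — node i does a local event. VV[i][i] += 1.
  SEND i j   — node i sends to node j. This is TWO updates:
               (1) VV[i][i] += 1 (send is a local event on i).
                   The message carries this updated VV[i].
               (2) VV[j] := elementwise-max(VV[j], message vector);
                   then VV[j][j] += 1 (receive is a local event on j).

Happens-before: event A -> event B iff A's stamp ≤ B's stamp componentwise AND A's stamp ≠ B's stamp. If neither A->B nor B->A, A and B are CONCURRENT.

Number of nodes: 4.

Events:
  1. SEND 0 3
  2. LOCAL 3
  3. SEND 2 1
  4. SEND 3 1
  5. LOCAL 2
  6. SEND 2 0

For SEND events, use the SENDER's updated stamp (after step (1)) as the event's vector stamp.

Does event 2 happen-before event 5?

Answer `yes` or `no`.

Initial: VV[0]=[0, 0, 0, 0]
Initial: VV[1]=[0, 0, 0, 0]
Initial: VV[2]=[0, 0, 0, 0]
Initial: VV[3]=[0, 0, 0, 0]
Event 1: SEND 0->3: VV[0][0]++ -> VV[0]=[1, 0, 0, 0], msg_vec=[1, 0, 0, 0]; VV[3]=max(VV[3],msg_vec) then VV[3][3]++ -> VV[3]=[1, 0, 0, 1]
Event 2: LOCAL 3: VV[3][3]++ -> VV[3]=[1, 0, 0, 2]
Event 3: SEND 2->1: VV[2][2]++ -> VV[2]=[0, 0, 1, 0], msg_vec=[0, 0, 1, 0]; VV[1]=max(VV[1],msg_vec) then VV[1][1]++ -> VV[1]=[0, 1, 1, 0]
Event 4: SEND 3->1: VV[3][3]++ -> VV[3]=[1, 0, 0, 3], msg_vec=[1, 0, 0, 3]; VV[1]=max(VV[1],msg_vec) then VV[1][1]++ -> VV[1]=[1, 2, 1, 3]
Event 5: LOCAL 2: VV[2][2]++ -> VV[2]=[0, 0, 2, 0]
Event 6: SEND 2->0: VV[2][2]++ -> VV[2]=[0, 0, 3, 0], msg_vec=[0, 0, 3, 0]; VV[0]=max(VV[0],msg_vec) then VV[0][0]++ -> VV[0]=[2, 0, 3, 0]
Event 2 stamp: [1, 0, 0, 2]
Event 5 stamp: [0, 0, 2, 0]
[1, 0, 0, 2] <= [0, 0, 2, 0]? False. Equal? False. Happens-before: False

Answer: no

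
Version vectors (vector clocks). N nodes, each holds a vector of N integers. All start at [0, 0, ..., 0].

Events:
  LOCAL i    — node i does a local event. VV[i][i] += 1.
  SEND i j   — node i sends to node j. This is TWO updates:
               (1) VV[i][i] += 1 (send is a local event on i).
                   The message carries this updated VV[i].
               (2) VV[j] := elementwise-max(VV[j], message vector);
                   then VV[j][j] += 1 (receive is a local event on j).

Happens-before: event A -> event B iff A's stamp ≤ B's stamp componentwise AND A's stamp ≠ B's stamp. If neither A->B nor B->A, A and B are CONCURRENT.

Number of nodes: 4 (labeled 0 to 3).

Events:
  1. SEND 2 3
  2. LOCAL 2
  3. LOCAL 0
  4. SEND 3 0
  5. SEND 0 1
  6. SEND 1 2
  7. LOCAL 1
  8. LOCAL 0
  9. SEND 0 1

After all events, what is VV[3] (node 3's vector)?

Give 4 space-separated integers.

Initial: VV[0]=[0, 0, 0, 0]
Initial: VV[1]=[0, 0, 0, 0]
Initial: VV[2]=[0, 0, 0, 0]
Initial: VV[3]=[0, 0, 0, 0]
Event 1: SEND 2->3: VV[2][2]++ -> VV[2]=[0, 0, 1, 0], msg_vec=[0, 0, 1, 0]; VV[3]=max(VV[3],msg_vec) then VV[3][3]++ -> VV[3]=[0, 0, 1, 1]
Event 2: LOCAL 2: VV[2][2]++ -> VV[2]=[0, 0, 2, 0]
Event 3: LOCAL 0: VV[0][0]++ -> VV[0]=[1, 0, 0, 0]
Event 4: SEND 3->0: VV[3][3]++ -> VV[3]=[0, 0, 1, 2], msg_vec=[0, 0, 1, 2]; VV[0]=max(VV[0],msg_vec) then VV[0][0]++ -> VV[0]=[2, 0, 1, 2]
Event 5: SEND 0->1: VV[0][0]++ -> VV[0]=[3, 0, 1, 2], msg_vec=[3, 0, 1, 2]; VV[1]=max(VV[1],msg_vec) then VV[1][1]++ -> VV[1]=[3, 1, 1, 2]
Event 6: SEND 1->2: VV[1][1]++ -> VV[1]=[3, 2, 1, 2], msg_vec=[3, 2, 1, 2]; VV[2]=max(VV[2],msg_vec) then VV[2][2]++ -> VV[2]=[3, 2, 3, 2]
Event 7: LOCAL 1: VV[1][1]++ -> VV[1]=[3, 3, 1, 2]
Event 8: LOCAL 0: VV[0][0]++ -> VV[0]=[4, 0, 1, 2]
Event 9: SEND 0->1: VV[0][0]++ -> VV[0]=[5, 0, 1, 2], msg_vec=[5, 0, 1, 2]; VV[1]=max(VV[1],msg_vec) then VV[1][1]++ -> VV[1]=[5, 4, 1, 2]
Final vectors: VV[0]=[5, 0, 1, 2]; VV[1]=[5, 4, 1, 2]; VV[2]=[3, 2, 3, 2]; VV[3]=[0, 0, 1, 2]

Answer: 0 0 1 2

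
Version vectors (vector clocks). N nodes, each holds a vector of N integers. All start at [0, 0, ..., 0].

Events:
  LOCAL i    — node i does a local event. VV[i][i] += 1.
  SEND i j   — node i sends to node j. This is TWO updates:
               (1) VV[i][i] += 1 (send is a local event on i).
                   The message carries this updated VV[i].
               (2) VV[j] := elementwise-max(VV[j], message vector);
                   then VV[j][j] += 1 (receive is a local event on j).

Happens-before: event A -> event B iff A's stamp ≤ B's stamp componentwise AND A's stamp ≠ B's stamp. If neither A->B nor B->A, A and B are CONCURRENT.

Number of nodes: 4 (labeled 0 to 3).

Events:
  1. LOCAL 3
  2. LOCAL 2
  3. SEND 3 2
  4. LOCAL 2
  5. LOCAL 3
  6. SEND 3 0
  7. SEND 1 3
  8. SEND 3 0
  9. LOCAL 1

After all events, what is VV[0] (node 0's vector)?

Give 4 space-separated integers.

Answer: 2 1 0 6

Derivation:
Initial: VV[0]=[0, 0, 0, 0]
Initial: VV[1]=[0, 0, 0, 0]
Initial: VV[2]=[0, 0, 0, 0]
Initial: VV[3]=[0, 0, 0, 0]
Event 1: LOCAL 3: VV[3][3]++ -> VV[3]=[0, 0, 0, 1]
Event 2: LOCAL 2: VV[2][2]++ -> VV[2]=[0, 0, 1, 0]
Event 3: SEND 3->2: VV[3][3]++ -> VV[3]=[0, 0, 0, 2], msg_vec=[0, 0, 0, 2]; VV[2]=max(VV[2],msg_vec) then VV[2][2]++ -> VV[2]=[0, 0, 2, 2]
Event 4: LOCAL 2: VV[2][2]++ -> VV[2]=[0, 0, 3, 2]
Event 5: LOCAL 3: VV[3][3]++ -> VV[3]=[0, 0, 0, 3]
Event 6: SEND 3->0: VV[3][3]++ -> VV[3]=[0, 0, 0, 4], msg_vec=[0, 0, 0, 4]; VV[0]=max(VV[0],msg_vec) then VV[0][0]++ -> VV[0]=[1, 0, 0, 4]
Event 7: SEND 1->3: VV[1][1]++ -> VV[1]=[0, 1, 0, 0], msg_vec=[0, 1, 0, 0]; VV[3]=max(VV[3],msg_vec) then VV[3][3]++ -> VV[3]=[0, 1, 0, 5]
Event 8: SEND 3->0: VV[3][3]++ -> VV[3]=[0, 1, 0, 6], msg_vec=[0, 1, 0, 6]; VV[0]=max(VV[0],msg_vec) then VV[0][0]++ -> VV[0]=[2, 1, 0, 6]
Event 9: LOCAL 1: VV[1][1]++ -> VV[1]=[0, 2, 0, 0]
Final vectors: VV[0]=[2, 1, 0, 6]; VV[1]=[0, 2, 0, 0]; VV[2]=[0, 0, 3, 2]; VV[3]=[0, 1, 0, 6]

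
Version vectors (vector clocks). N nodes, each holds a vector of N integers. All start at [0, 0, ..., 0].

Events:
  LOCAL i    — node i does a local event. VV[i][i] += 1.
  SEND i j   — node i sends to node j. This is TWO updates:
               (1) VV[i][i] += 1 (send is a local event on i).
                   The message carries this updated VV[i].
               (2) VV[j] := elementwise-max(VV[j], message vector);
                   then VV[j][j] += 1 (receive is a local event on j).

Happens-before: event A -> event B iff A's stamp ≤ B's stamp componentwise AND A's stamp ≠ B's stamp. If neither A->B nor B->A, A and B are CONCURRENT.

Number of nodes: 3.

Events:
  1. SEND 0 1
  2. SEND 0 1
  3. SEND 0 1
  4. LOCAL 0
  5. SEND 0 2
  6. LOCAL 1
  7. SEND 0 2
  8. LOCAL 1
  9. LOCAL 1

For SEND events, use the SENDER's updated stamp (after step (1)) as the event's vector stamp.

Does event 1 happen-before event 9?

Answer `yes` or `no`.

Initial: VV[0]=[0, 0, 0]
Initial: VV[1]=[0, 0, 0]
Initial: VV[2]=[0, 0, 0]
Event 1: SEND 0->1: VV[0][0]++ -> VV[0]=[1, 0, 0], msg_vec=[1, 0, 0]; VV[1]=max(VV[1],msg_vec) then VV[1][1]++ -> VV[1]=[1, 1, 0]
Event 2: SEND 0->1: VV[0][0]++ -> VV[0]=[2, 0, 0], msg_vec=[2, 0, 0]; VV[1]=max(VV[1],msg_vec) then VV[1][1]++ -> VV[1]=[2, 2, 0]
Event 3: SEND 0->1: VV[0][0]++ -> VV[0]=[3, 0, 0], msg_vec=[3, 0, 0]; VV[1]=max(VV[1],msg_vec) then VV[1][1]++ -> VV[1]=[3, 3, 0]
Event 4: LOCAL 0: VV[0][0]++ -> VV[0]=[4, 0, 0]
Event 5: SEND 0->2: VV[0][0]++ -> VV[0]=[5, 0, 0], msg_vec=[5, 0, 0]; VV[2]=max(VV[2],msg_vec) then VV[2][2]++ -> VV[2]=[5, 0, 1]
Event 6: LOCAL 1: VV[1][1]++ -> VV[1]=[3, 4, 0]
Event 7: SEND 0->2: VV[0][0]++ -> VV[0]=[6, 0, 0], msg_vec=[6, 0, 0]; VV[2]=max(VV[2],msg_vec) then VV[2][2]++ -> VV[2]=[6, 0, 2]
Event 8: LOCAL 1: VV[1][1]++ -> VV[1]=[3, 5, 0]
Event 9: LOCAL 1: VV[1][1]++ -> VV[1]=[3, 6, 0]
Event 1 stamp: [1, 0, 0]
Event 9 stamp: [3, 6, 0]
[1, 0, 0] <= [3, 6, 0]? True. Equal? False. Happens-before: True

Answer: yes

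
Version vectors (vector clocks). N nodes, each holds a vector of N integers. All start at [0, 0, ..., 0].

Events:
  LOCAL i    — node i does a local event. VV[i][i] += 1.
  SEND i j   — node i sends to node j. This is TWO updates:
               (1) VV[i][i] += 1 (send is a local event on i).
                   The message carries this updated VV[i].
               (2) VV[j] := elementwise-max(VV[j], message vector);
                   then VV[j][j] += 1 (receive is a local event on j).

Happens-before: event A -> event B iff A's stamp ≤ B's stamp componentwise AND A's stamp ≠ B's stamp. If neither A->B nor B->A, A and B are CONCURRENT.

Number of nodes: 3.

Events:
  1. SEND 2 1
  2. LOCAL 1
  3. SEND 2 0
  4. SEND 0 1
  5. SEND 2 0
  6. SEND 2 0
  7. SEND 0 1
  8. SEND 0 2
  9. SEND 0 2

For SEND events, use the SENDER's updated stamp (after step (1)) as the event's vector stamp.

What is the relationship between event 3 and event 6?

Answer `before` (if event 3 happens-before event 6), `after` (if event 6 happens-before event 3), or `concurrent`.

Initial: VV[0]=[0, 0, 0]
Initial: VV[1]=[0, 0, 0]
Initial: VV[2]=[0, 0, 0]
Event 1: SEND 2->1: VV[2][2]++ -> VV[2]=[0, 0, 1], msg_vec=[0, 0, 1]; VV[1]=max(VV[1],msg_vec) then VV[1][1]++ -> VV[1]=[0, 1, 1]
Event 2: LOCAL 1: VV[1][1]++ -> VV[1]=[0, 2, 1]
Event 3: SEND 2->0: VV[2][2]++ -> VV[2]=[0, 0, 2], msg_vec=[0, 0, 2]; VV[0]=max(VV[0],msg_vec) then VV[0][0]++ -> VV[0]=[1, 0, 2]
Event 4: SEND 0->1: VV[0][0]++ -> VV[0]=[2, 0, 2], msg_vec=[2, 0, 2]; VV[1]=max(VV[1],msg_vec) then VV[1][1]++ -> VV[1]=[2, 3, 2]
Event 5: SEND 2->0: VV[2][2]++ -> VV[2]=[0, 0, 3], msg_vec=[0, 0, 3]; VV[0]=max(VV[0],msg_vec) then VV[0][0]++ -> VV[0]=[3, 0, 3]
Event 6: SEND 2->0: VV[2][2]++ -> VV[2]=[0, 0, 4], msg_vec=[0, 0, 4]; VV[0]=max(VV[0],msg_vec) then VV[0][0]++ -> VV[0]=[4, 0, 4]
Event 7: SEND 0->1: VV[0][0]++ -> VV[0]=[5, 0, 4], msg_vec=[5, 0, 4]; VV[1]=max(VV[1],msg_vec) then VV[1][1]++ -> VV[1]=[5, 4, 4]
Event 8: SEND 0->2: VV[0][0]++ -> VV[0]=[6, 0, 4], msg_vec=[6, 0, 4]; VV[2]=max(VV[2],msg_vec) then VV[2][2]++ -> VV[2]=[6, 0, 5]
Event 9: SEND 0->2: VV[0][0]++ -> VV[0]=[7, 0, 4], msg_vec=[7, 0, 4]; VV[2]=max(VV[2],msg_vec) then VV[2][2]++ -> VV[2]=[7, 0, 6]
Event 3 stamp: [0, 0, 2]
Event 6 stamp: [0, 0, 4]
[0, 0, 2] <= [0, 0, 4]? True
[0, 0, 4] <= [0, 0, 2]? False
Relation: before

Answer: before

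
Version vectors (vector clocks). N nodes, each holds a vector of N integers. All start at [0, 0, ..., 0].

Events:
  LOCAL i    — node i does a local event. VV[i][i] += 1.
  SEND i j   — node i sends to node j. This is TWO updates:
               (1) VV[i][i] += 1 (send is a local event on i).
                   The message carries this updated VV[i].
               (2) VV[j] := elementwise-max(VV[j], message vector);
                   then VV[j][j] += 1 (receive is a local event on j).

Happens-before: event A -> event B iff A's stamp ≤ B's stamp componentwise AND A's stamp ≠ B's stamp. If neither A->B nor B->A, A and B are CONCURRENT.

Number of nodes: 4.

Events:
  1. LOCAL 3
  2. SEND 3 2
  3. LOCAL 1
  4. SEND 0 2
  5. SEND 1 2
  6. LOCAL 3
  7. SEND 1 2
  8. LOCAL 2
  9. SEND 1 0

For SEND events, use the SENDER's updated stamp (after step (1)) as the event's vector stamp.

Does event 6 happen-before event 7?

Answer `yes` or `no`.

Answer: no

Derivation:
Initial: VV[0]=[0, 0, 0, 0]
Initial: VV[1]=[0, 0, 0, 0]
Initial: VV[2]=[0, 0, 0, 0]
Initial: VV[3]=[0, 0, 0, 0]
Event 1: LOCAL 3: VV[3][3]++ -> VV[3]=[0, 0, 0, 1]
Event 2: SEND 3->2: VV[3][3]++ -> VV[3]=[0, 0, 0, 2], msg_vec=[0, 0, 0, 2]; VV[2]=max(VV[2],msg_vec) then VV[2][2]++ -> VV[2]=[0, 0, 1, 2]
Event 3: LOCAL 1: VV[1][1]++ -> VV[1]=[0, 1, 0, 0]
Event 4: SEND 0->2: VV[0][0]++ -> VV[0]=[1, 0, 0, 0], msg_vec=[1, 0, 0, 0]; VV[2]=max(VV[2],msg_vec) then VV[2][2]++ -> VV[2]=[1, 0, 2, 2]
Event 5: SEND 1->2: VV[1][1]++ -> VV[1]=[0, 2, 0, 0], msg_vec=[0, 2, 0, 0]; VV[2]=max(VV[2],msg_vec) then VV[2][2]++ -> VV[2]=[1, 2, 3, 2]
Event 6: LOCAL 3: VV[3][3]++ -> VV[3]=[0, 0, 0, 3]
Event 7: SEND 1->2: VV[1][1]++ -> VV[1]=[0, 3, 0, 0], msg_vec=[0, 3, 0, 0]; VV[2]=max(VV[2],msg_vec) then VV[2][2]++ -> VV[2]=[1, 3, 4, 2]
Event 8: LOCAL 2: VV[2][2]++ -> VV[2]=[1, 3, 5, 2]
Event 9: SEND 1->0: VV[1][1]++ -> VV[1]=[0, 4, 0, 0], msg_vec=[0, 4, 0, 0]; VV[0]=max(VV[0],msg_vec) then VV[0][0]++ -> VV[0]=[2, 4, 0, 0]
Event 6 stamp: [0, 0, 0, 3]
Event 7 stamp: [0, 3, 0, 0]
[0, 0, 0, 3] <= [0, 3, 0, 0]? False. Equal? False. Happens-before: False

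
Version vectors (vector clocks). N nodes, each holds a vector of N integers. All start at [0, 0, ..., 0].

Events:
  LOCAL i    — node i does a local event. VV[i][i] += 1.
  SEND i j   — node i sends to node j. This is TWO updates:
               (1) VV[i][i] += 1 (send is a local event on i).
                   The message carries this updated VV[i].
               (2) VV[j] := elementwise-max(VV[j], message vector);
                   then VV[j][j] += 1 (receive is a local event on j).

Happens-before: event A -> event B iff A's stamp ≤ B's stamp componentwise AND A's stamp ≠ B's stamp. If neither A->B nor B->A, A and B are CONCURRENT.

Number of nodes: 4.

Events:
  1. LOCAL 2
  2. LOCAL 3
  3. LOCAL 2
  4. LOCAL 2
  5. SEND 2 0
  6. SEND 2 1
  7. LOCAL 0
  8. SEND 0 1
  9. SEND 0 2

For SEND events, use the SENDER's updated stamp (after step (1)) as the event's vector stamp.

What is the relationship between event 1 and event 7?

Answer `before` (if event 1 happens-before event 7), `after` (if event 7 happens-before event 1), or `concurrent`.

Answer: before

Derivation:
Initial: VV[0]=[0, 0, 0, 0]
Initial: VV[1]=[0, 0, 0, 0]
Initial: VV[2]=[0, 0, 0, 0]
Initial: VV[3]=[0, 0, 0, 0]
Event 1: LOCAL 2: VV[2][2]++ -> VV[2]=[0, 0, 1, 0]
Event 2: LOCAL 3: VV[3][3]++ -> VV[3]=[0, 0, 0, 1]
Event 3: LOCAL 2: VV[2][2]++ -> VV[2]=[0, 0, 2, 0]
Event 4: LOCAL 2: VV[2][2]++ -> VV[2]=[0, 0, 3, 0]
Event 5: SEND 2->0: VV[2][2]++ -> VV[2]=[0, 0, 4, 0], msg_vec=[0, 0, 4, 0]; VV[0]=max(VV[0],msg_vec) then VV[0][0]++ -> VV[0]=[1, 0, 4, 0]
Event 6: SEND 2->1: VV[2][2]++ -> VV[2]=[0, 0, 5, 0], msg_vec=[0, 0, 5, 0]; VV[1]=max(VV[1],msg_vec) then VV[1][1]++ -> VV[1]=[0, 1, 5, 0]
Event 7: LOCAL 0: VV[0][0]++ -> VV[0]=[2, 0, 4, 0]
Event 8: SEND 0->1: VV[0][0]++ -> VV[0]=[3, 0, 4, 0], msg_vec=[3, 0, 4, 0]; VV[1]=max(VV[1],msg_vec) then VV[1][1]++ -> VV[1]=[3, 2, 5, 0]
Event 9: SEND 0->2: VV[0][0]++ -> VV[0]=[4, 0, 4, 0], msg_vec=[4, 0, 4, 0]; VV[2]=max(VV[2],msg_vec) then VV[2][2]++ -> VV[2]=[4, 0, 6, 0]
Event 1 stamp: [0, 0, 1, 0]
Event 7 stamp: [2, 0, 4, 0]
[0, 0, 1, 0] <= [2, 0, 4, 0]? True
[2, 0, 4, 0] <= [0, 0, 1, 0]? False
Relation: before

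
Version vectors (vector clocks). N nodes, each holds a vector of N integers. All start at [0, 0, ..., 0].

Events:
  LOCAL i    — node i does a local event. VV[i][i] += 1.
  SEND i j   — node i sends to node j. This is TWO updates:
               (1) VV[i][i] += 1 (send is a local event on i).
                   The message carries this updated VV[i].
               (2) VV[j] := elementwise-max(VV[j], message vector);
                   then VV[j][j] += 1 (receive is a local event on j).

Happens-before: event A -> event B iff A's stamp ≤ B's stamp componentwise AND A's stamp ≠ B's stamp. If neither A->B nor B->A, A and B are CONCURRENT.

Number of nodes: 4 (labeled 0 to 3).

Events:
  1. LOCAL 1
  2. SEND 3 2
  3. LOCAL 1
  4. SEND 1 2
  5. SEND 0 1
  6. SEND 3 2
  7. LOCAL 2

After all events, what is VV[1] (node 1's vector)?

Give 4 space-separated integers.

Answer: 1 4 0 0

Derivation:
Initial: VV[0]=[0, 0, 0, 0]
Initial: VV[1]=[0, 0, 0, 0]
Initial: VV[2]=[0, 0, 0, 0]
Initial: VV[3]=[0, 0, 0, 0]
Event 1: LOCAL 1: VV[1][1]++ -> VV[1]=[0, 1, 0, 0]
Event 2: SEND 3->2: VV[3][3]++ -> VV[3]=[0, 0, 0, 1], msg_vec=[0, 0, 0, 1]; VV[2]=max(VV[2],msg_vec) then VV[2][2]++ -> VV[2]=[0, 0, 1, 1]
Event 3: LOCAL 1: VV[1][1]++ -> VV[1]=[0, 2, 0, 0]
Event 4: SEND 1->2: VV[1][1]++ -> VV[1]=[0, 3, 0, 0], msg_vec=[0, 3, 0, 0]; VV[2]=max(VV[2],msg_vec) then VV[2][2]++ -> VV[2]=[0, 3, 2, 1]
Event 5: SEND 0->1: VV[0][0]++ -> VV[0]=[1, 0, 0, 0], msg_vec=[1, 0, 0, 0]; VV[1]=max(VV[1],msg_vec) then VV[1][1]++ -> VV[1]=[1, 4, 0, 0]
Event 6: SEND 3->2: VV[3][3]++ -> VV[3]=[0, 0, 0, 2], msg_vec=[0, 0, 0, 2]; VV[2]=max(VV[2],msg_vec) then VV[2][2]++ -> VV[2]=[0, 3, 3, 2]
Event 7: LOCAL 2: VV[2][2]++ -> VV[2]=[0, 3, 4, 2]
Final vectors: VV[0]=[1, 0, 0, 0]; VV[1]=[1, 4, 0, 0]; VV[2]=[0, 3, 4, 2]; VV[3]=[0, 0, 0, 2]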